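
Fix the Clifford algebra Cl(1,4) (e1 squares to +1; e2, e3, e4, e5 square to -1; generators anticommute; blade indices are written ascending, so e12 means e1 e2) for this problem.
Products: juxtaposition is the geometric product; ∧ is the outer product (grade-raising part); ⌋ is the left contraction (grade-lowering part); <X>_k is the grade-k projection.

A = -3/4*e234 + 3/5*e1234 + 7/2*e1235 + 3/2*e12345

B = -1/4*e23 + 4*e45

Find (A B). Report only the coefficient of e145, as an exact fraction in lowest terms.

step 1: -3/16*e4 + 3/20*e14 + 7/8*e15 - 6*e123 + 3/8*e145 + 3*e235 + 14*e1234 - 12/5*e1235
Answer: 3/8


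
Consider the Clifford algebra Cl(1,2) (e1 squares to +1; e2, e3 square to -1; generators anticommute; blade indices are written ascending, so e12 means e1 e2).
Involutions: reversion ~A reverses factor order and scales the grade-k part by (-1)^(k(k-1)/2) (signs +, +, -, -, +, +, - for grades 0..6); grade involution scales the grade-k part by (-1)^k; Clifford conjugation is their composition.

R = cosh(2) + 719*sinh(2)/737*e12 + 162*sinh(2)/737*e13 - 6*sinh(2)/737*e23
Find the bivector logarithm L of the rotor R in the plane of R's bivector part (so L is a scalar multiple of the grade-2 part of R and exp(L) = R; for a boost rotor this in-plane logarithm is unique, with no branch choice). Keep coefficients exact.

The scalar part of R is cosh(2), which fixes the rapidity magnitude through cosh (cosh is even, so it cannot fix the sign — the bivector part carries that); dividing the bivector part by sinh of the rapidity gives the plane, and L = rapidity * plane, where the joint sign ambiguity of (rapidity, plane) cancels in the product.
Concretely: cosh(rapidity) = cosh(2) gives rapidity = ±2, and since rapidity/sinh(rapidity) is even the sign is immaterial: L = (rapidity/sinh(rapidity)) * <R>_2 = (2/sinh(2)) * <R>_2.
Answer: 1438/737*e12 + 324/737*e13 - 12/737*e23


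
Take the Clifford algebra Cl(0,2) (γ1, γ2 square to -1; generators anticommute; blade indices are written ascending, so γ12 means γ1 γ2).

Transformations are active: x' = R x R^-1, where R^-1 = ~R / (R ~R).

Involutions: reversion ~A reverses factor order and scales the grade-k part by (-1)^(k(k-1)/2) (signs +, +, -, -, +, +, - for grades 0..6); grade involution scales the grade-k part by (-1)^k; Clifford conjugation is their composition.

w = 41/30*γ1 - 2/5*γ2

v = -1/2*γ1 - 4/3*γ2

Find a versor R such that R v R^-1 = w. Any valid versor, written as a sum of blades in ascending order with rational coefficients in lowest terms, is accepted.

Since q(v) = q(w) = -73/36, the sum R = v + w = 13/15*γ1 - 26/15*γ2 does the job whenever invertible.
Answer: 13/15*γ1 - 26/15*γ2


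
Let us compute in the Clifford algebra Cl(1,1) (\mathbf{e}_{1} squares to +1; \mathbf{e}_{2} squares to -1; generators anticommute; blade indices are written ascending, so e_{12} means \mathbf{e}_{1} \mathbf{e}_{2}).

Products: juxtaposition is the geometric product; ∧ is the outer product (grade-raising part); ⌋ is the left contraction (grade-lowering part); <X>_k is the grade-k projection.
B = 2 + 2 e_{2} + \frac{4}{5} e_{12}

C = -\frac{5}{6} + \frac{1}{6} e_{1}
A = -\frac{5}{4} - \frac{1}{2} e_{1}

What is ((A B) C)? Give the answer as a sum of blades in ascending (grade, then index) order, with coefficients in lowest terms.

step 1: -\frac{5}{2} - e_{1} - \frac{29}{10} e_{2} - 2 e_{12}
step 2: \frac{23}{12} + \frac{5}{12} e_{1} + \frac{11}{4} e_{2} + \frac{43}{20} e_{12}
Answer: \frac{23}{12} + \frac{5}{12} e_{1} + \frac{11}{4} e_{2} + \frac{43}{20} e_{12}


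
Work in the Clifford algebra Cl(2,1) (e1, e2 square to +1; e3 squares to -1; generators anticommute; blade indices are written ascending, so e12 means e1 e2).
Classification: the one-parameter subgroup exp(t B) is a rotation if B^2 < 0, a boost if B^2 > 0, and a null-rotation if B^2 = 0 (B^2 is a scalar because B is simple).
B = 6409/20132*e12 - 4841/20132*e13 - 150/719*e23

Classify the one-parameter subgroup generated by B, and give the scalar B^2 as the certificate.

B^2 term by term: the squares give (6409/20132)^2*(e12)^2 + (-4841/20132)^2*(e13)^2 + (-150/719)^2*(e23)^2 = 41075281/405297424*(-1) + 23435281/405297424*(+1) + 22500/516961*(+1) = 0 (each basis 2-blade squares to minus the product of its generators' squares); cross terms between blades sharing an index anticommute and cancel. So B^2 = 0.
Answer: null-rotation, certificate B^2 = 0. Check the certificate: B^2 = 0, and that sign is decisive whatever form B takes.


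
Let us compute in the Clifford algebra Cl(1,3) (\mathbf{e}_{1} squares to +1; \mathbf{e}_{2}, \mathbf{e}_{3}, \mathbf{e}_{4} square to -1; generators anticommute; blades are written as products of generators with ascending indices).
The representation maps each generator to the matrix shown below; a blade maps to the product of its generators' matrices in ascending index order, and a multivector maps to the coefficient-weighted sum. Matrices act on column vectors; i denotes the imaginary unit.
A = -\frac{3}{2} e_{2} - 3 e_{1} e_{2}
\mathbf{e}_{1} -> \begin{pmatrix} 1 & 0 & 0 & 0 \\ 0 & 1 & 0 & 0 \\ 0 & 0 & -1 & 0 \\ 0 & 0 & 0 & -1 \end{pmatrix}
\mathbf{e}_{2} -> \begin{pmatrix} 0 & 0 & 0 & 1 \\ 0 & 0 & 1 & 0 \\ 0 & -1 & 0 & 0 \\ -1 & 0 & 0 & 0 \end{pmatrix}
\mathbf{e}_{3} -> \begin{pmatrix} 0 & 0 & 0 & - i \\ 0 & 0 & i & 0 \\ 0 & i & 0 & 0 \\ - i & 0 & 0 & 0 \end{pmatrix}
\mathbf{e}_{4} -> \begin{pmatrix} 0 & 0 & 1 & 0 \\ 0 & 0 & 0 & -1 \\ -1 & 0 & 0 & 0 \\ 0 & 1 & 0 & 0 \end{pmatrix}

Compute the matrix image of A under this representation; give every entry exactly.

Bivector images (products of the table entries): rho(e_{1} e_{2}) = rho(\mathbf{e}_{1})rho(\mathbf{e}_{2}) = \begin{pmatrix} 0 & 0 & 0 & 1 \\ 0 & 0 & 1 & 0 \\ 0 & 1 & 0 & 0 \\ 1 & 0 & 0 & 0 \end{pmatrix}.
M = (-\frac{3}{2})*rho(e_{2}) + (-3)*rho(e_{1} e_{2}), summed entrywise:
Answer: \begin{pmatrix} 0 & 0 & 0 & - \frac{9}{2} \\ 0 & 0 & - \frac{9}{2} & 0 \\ 0 & - \frac{3}{2} & 0 & 0 \\ - \frac{3}{2} & 0 & 0 & 0 \end{pmatrix}


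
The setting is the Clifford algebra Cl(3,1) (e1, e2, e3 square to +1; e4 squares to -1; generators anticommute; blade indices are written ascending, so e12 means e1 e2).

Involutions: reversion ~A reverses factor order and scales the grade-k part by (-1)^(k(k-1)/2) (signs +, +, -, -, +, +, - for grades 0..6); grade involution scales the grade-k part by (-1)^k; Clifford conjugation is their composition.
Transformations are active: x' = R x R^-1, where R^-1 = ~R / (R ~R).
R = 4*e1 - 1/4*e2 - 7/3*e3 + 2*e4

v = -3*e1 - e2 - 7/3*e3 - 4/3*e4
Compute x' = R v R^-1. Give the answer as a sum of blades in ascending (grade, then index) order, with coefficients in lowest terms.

~R = 4*e1 - 1/4*e2 - 7/3*e3 + 2*e4, and R ~R = 2521/144, so R^-1 = ~R / (2521/144).
R v = -131/36 - 19/4*e12 - 49/3*e13 + 2/3*e14 - 7/4*e23 + 7/3*e24 + 70/9*e34
Answer: 3371/2521*e1 + 2783/2521*e2 + 24983/7563*e3 + 3796/7563*e4


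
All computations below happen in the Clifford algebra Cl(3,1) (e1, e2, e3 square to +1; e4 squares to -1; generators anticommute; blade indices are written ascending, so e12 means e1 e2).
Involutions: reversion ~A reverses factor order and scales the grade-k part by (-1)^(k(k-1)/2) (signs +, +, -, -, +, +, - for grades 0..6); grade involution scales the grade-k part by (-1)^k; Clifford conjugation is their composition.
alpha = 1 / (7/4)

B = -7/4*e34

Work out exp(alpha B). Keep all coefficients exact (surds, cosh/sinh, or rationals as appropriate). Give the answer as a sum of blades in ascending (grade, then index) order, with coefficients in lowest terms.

B^2 = (-7/4)^2*(e34)^2 = 49/16*(+1) = 49/16 (a basis 2-blade squares to minus the product of its generators' squares).
B^2 = 49/16 — hyperbolic case — the even/odd split gives cosh and sinh: l = 7/4, alpha*l = 1, so exp(alpha B) = cosh(1) + (sinh(1)/(7/4))*B = cosh(1) + (4*sinh(1)/7)*B.
Answer: cosh(1) - sinh(1)*e34


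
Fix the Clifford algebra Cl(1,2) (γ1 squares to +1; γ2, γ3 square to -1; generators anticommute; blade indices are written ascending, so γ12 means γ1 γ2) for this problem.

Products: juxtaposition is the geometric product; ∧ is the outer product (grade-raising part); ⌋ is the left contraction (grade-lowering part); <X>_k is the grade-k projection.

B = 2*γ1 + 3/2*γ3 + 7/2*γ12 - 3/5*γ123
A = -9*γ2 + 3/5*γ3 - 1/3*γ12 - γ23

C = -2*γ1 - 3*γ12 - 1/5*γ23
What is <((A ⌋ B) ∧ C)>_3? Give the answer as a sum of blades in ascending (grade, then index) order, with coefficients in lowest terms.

step 1: -31/15 - 321/10*γ1 + 1/5*γ3 + 9/25*γ12 + 27/5*γ13
step 2: 62/15*γ1 + 31/5*γ12 + 2/5*γ13 + 31/75*γ23 + 291/50*γ123
step 3: 291/50*γ123
Answer: 291/50*γ123


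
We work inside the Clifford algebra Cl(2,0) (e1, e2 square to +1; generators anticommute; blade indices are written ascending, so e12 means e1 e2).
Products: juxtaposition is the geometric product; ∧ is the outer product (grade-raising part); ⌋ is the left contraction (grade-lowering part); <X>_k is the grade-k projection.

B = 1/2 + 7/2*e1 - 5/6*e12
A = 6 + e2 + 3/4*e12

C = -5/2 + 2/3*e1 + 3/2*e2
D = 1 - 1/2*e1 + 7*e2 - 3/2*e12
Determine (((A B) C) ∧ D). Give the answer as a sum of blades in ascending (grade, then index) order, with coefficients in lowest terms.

step 1: 29/8 + 131/6*e1 - 17/8*e2 - 65/8*e12
step 2: 83/36 - 3089/48*e1 + 97/6*e2 + 2615/48*e12
step 3: 83/36 - 9433/144*e1 + 1163/36*e2 - 3131/8*e12
Answer: 83/36 - 9433/144*e1 + 1163/36*e2 - 3131/8*e12


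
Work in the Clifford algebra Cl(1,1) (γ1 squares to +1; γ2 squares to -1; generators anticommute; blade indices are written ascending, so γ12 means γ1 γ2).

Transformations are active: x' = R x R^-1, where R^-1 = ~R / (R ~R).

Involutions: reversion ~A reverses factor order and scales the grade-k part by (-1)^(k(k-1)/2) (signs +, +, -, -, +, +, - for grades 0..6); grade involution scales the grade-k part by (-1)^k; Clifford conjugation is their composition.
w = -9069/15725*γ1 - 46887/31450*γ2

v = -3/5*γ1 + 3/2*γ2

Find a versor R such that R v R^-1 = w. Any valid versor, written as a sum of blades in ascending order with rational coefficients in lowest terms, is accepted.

Reasoning: v^2 = w^2 = -189/100 since conjugation preserves the quadratic form; R = v + w = -18504/15725*γ1 + 144/15725*γ2 is then valid when invertible, keeping its own part and reversing (v - w)/2.
Answer: -18504/15725*γ1 + 144/15725*γ2


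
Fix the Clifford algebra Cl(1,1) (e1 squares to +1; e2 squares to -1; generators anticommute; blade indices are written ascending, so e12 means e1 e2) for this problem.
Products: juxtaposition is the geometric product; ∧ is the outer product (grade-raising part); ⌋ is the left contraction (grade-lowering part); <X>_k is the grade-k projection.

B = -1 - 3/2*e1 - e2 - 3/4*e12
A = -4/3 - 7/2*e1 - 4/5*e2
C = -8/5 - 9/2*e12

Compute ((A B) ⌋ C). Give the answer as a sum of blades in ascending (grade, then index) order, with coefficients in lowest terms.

step 1: 347/60 + 61/10*e1 + 571/120*e2 + 33/10*e12
step 2: -7231/300 - 1713/80*e1 - 549/20*e2 - 1041/40*e12
Answer: -7231/300 - 1713/80*e1 - 549/20*e2 - 1041/40*e12


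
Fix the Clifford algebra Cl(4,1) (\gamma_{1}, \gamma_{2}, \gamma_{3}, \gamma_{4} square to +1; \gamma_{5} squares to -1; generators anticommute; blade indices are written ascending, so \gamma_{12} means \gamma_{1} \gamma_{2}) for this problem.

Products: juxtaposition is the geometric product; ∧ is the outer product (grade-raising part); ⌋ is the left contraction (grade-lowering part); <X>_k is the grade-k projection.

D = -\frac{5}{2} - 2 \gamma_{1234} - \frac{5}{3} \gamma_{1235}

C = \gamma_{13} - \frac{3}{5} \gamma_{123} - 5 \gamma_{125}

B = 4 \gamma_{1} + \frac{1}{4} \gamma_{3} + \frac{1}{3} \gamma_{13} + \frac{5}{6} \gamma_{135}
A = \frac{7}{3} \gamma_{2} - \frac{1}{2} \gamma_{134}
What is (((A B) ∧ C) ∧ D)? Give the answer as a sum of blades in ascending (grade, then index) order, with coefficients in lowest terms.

step 1: \frac{1}{6} \gamma_{4} - \frac{28}{3} \gamma_{12} + \frac{1}{8} \gamma_{14} + \frac{7}{12} \gamma_{23} - 2 \gamma_{34} + \frac{5}{12} \gamma_{45} - \frac{7}{9} \gamma_{123} - \frac{35}{18} \gamma_{1235}
step 2: \frac{1}{6} \gamma_{134} + \frac{1}{10} \gamma_{1234} - \frac{5}{6} \gamma_{1245} + \frac{5}{12} \gamma_{1345} + \frac{39}{4} \gamma_{12345}
step 3: -\frac{5}{12} \gamma_{134} - \frac{1}{4} \gamma_{1234} + \frac{25}{12} \gamma_{1245} - \frac{25}{24} \gamma_{1345} - \frac{195}{8} \gamma_{12345}
Answer: -\frac{5}{12} \gamma_{134} - \frac{1}{4} \gamma_{1234} + \frac{25}{12} \gamma_{1245} - \frac{25}{24} \gamma_{1345} - \frac{195}{8} \gamma_{12345}


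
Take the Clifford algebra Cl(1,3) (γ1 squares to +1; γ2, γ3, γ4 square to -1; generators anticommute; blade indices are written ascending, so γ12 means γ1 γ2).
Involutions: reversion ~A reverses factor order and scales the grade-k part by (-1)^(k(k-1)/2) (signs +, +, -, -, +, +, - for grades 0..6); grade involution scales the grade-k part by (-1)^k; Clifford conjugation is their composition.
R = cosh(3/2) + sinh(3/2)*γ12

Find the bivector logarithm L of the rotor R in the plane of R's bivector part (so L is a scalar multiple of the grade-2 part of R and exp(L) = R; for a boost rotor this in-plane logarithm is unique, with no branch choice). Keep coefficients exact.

The scalar part of R is cosh(3/2), which fixes the rapidity magnitude through cosh (cosh is even, so it cannot fix the sign — the bivector part carries that); dividing the bivector part by sinh of the rapidity gives the plane, and L = rapidity * plane, where the joint sign ambiguity of (rapidity, plane) cancels in the product.
Concretely: cosh(rapidity) = cosh(3/2) gives rapidity = ±3/2, and since rapidity/sinh(rapidity) is even the sign is immaterial: L = (rapidity/sinh(rapidity)) * <R>_2 = (3/(2*sinh(3/2))) * <R>_2.
Answer: 3/2*γ12


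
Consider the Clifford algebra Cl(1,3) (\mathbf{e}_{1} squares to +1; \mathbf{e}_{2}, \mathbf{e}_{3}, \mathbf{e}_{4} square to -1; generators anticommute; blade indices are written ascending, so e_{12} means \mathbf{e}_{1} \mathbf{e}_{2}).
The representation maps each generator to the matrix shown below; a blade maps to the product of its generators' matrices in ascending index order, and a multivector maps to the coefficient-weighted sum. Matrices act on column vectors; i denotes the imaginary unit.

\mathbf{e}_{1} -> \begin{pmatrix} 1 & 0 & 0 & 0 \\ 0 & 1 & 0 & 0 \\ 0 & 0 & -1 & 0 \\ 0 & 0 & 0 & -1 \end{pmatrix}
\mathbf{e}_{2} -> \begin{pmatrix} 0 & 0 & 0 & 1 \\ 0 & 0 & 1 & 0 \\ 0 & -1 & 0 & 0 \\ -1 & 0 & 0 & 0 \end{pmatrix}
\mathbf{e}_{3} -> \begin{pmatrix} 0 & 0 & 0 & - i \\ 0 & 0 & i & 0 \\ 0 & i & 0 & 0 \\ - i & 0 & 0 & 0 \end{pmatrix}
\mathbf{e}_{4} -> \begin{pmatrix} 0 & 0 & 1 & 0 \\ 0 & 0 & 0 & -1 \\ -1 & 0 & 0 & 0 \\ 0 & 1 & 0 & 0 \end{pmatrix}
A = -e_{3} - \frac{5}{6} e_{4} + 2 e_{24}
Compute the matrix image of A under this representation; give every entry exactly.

Bivector images (products of the table entries): rho(e_{24}) = rho(\mathbf{e}_{2})rho(\mathbf{e}_{4}) = \begin{pmatrix} 0 & 1 & 0 & 0 \\ -1 & 0 & 0 & 0 \\ 0 & 0 & 0 & 1 \\ 0 & 0 & -1 & 0 \end{pmatrix}.
M = (-1)*rho(e_{3}) + (-\frac{5}{6})*rho(e_{4}) + (2)*rho(e_{24}), summed entrywise:
Answer: \begin{pmatrix} 0 & 2 & - \frac{5}{6} & i \\ -2 & 0 & - i & \frac{5}{6} \\ \frac{5}{6} & - i & 0 & 2 \\ i & - \frac{5}{6} & -2 & 0 \end{pmatrix}


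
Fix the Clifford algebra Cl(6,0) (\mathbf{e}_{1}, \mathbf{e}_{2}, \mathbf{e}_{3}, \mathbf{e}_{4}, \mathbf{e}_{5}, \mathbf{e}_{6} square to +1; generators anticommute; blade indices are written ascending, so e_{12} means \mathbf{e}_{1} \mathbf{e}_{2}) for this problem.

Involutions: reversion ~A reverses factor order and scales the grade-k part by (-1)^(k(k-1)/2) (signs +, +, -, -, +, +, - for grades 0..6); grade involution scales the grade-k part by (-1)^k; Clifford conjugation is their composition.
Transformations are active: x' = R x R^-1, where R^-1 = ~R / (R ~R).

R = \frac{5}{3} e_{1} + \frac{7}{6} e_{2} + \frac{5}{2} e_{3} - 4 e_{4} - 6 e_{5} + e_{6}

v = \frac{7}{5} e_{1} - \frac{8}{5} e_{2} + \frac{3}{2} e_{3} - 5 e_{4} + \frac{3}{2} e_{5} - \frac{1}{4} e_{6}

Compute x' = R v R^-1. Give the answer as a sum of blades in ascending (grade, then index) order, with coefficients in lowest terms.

~R = \frac{5}{3} e_{1} + \frac{7}{6} e_{2} + \frac{5}{2} e_{3} - 4 e_{4} - 6 e_{5} + e_{6}, and R ~R = \frac{1141}{18}, so R^-1 = ~R / (\frac{1141}{18}).
R v = \frac{449}{30} - \frac{43}{10} e_{12} - e_{13} - \frac{41}{15} e_{14} + \frac{109}{10} e_{15} - \frac{109}{60} e_{16} + \frac{23}{4} e_{23} - \frac{367}{30} e_{24} - \frac{157}{20} e_{25} + \frac{157}{120} e_{26} - \frac{13}{2} e_{34} + \frac{51}{4} e_{35} - \frac{17}{8} e_{36} - 36 e_{45} + 6 e_{46}
Answer: -\frac{3497}{5705} e_{1} + \frac{1753}{815} e_{2} - \frac{729}{2282} e_{3} + \frac{17749}{5705} e_{4} - \frac{49443}{11410} e_{5} + \frac{16481}{22820} e_{6}


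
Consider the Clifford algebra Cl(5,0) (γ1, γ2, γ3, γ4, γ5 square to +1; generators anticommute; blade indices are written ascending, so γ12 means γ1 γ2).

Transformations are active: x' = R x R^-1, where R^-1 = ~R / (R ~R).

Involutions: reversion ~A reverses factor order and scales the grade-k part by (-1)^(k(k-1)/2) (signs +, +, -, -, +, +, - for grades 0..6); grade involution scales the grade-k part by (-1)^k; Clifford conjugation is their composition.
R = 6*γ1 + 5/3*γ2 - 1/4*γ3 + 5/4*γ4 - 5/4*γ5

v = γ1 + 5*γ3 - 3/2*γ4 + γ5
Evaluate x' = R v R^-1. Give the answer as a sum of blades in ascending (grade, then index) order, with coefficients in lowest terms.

~R = 6*γ1 + 5/3*γ2 - 1/4*γ3 + 5/4*γ4 - 5/4*γ5, and R ~R = 6043/144, so R^-1 = ~R / (6043/144).
R v = 13/8 - 5/3*γ12 + 121/4*γ13 - 41/4*γ14 + 29/4*γ15 + 25/3*γ23 - 5/2*γ24 + 5/3*γ25 - 47/8*γ34 + 6*γ35 - 5/8*γ45
Answer: -3235/6043*γ1 + 780/6043*γ2 - 30332/6043*γ3 + 19299/12086*γ4 - 6628/6043*γ5


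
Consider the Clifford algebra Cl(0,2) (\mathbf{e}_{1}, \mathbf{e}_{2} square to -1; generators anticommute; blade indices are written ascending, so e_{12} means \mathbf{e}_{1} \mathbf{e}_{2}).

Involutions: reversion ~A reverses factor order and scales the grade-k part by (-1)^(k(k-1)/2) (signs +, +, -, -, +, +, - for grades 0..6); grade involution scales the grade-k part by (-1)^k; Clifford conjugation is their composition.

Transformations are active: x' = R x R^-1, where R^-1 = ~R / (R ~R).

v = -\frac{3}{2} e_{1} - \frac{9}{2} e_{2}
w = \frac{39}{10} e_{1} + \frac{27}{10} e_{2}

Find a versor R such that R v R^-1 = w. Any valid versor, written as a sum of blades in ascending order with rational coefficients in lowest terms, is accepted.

Construction: equal norms (both -\frac{45}{2}) license R = v + w = \frac{12}{5} e_{1} - \frac{9}{5} e_{2} — nothing changes along that direction, while (v - w)/2 changes sign, so v maps onto w.
Answer: \frac{12}{5} e_{1} - \frac{9}{5} e_{2}


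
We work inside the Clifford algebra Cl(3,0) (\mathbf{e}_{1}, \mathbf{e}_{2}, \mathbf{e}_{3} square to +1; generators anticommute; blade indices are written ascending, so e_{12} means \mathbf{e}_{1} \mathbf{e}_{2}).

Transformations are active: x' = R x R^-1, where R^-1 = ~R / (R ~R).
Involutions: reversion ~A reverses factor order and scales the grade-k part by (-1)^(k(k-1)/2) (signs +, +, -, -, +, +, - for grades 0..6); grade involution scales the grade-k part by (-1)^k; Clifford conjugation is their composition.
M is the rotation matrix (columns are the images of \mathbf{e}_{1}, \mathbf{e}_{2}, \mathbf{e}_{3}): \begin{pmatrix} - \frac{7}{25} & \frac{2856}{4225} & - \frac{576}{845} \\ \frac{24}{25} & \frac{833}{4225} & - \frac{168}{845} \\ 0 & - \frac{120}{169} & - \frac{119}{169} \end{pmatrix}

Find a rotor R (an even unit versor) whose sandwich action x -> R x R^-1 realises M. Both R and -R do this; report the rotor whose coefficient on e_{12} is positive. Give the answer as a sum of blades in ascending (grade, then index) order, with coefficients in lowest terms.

Method: write R = a + b12*e_{12} + b13*e_{13} + b23*e_{23} with a^2 + b12^2 + b13^2 + b23^2 = 1 (so R^-1 = ~R). Expanding the columns R e_j ~R gives tr M = 4a^2 - 1 and, from the antisymmetric part, M21 - M12 = -4a*b12, M13 - M31 = 4a*b13, M32 - M23 = -4a*b23.
Here tr M = -\frac{133}{169}, so a^2 = (1 + tr M)/4 = \frac{9}{169} and a = ±\frac{3}{13}. Taking a = \frac{3}{13}: M21 - M12 = \frac{48}{169}, M13 - M31 = -\frac{576}{845}, M32 - M23 = -\frac{432}{845}, giving b12 = -\frac{4}{13}, b13 = -\frac{48}{65}, b23 = \frac{36}{65}, i.e. R = \frac{3}{13} - \frac{4}{13} e_{12} - \frac{48}{65} e_{13} + \frac{36}{65} e_{23}.
Its e_{12} coefficient is negative, so report the other preimage -R.
Answer: -\frac{3}{13} + \frac{4}{13} e_{12} + \frac{48}{65} e_{13} - \frac{36}{65} e_{23}. Sheet selection: the two-to-one cover makes ±R indistinguishable at the matrix level (trace -\frac{133}{169}), so uniqueness comes from the required sign on e_{12}.


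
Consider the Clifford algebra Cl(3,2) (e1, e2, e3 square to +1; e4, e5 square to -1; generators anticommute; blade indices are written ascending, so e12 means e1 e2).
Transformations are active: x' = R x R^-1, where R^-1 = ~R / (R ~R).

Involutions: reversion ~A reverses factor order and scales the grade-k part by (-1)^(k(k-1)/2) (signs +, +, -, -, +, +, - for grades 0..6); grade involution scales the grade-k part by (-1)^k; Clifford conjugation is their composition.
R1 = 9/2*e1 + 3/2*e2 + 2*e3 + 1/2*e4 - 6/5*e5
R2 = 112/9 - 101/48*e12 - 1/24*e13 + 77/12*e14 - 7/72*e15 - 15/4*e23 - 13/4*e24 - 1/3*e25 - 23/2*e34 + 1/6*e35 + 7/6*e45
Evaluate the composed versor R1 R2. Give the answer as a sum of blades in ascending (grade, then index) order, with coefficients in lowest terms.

Distribute over the terms of R1 (each basis-blade product reordered to ascending indices, repeated generators contracted through their squares):
(9/2*e1) R2 = 56*e1 - 303/32*e2 - 3/16*e3 + 231/8*e4 - 7/16*e5 - 135/8*e123 - 117/8*e124 - 3/2*e125 - 207/4*e134 + 3/4*e135 + 21/4*e145
(3/2*e2) R2 = 101/32*e1 + 56/3*e2 - 45/8*e3 - 39/8*e4 - 1/2*e5 + 1/16*e123 - 77/8*e124 + 7/48*e125 - 69/4*e234 + 1/4*e235 + 7/4*e245
(2*e3) R2 = 1/12*e1 + 15/2*e2 + 224/9*e3 - 23*e4 + 1/3*e5 - 101/24*e123 - 77/6*e134 + 7/36*e135 + 13/2*e234 + 2/3*e235 + 7/3*e345
(1/2*e4) R2 = 77/24*e1 - 13/8*e2 - 23/4*e3 + 56/9*e4 - 7/12*e5 - 101/96*e124 - 1/48*e134 + 7/144*e145 - 15/8*e234 + 1/6*e245 - 1/12*e345
(-6/5*e5) R2 = 7/60*e1 + 2/5*e2 - 1/5*e3 - 7/5*e4 - 224/15*e5 + 101/40*e125 + 1/20*e135 - 77/10*e145 + 9/2*e235 + 39/10*e245 + 69/5*e345
Summing the partial products and collecting blades:
Answer: 30031/480*e1 + 7427/480*e2 + 9451/720*e3 + 262/45*e4 - 3869/240*e5 - 1009/48*e123 - 2429/96*e124 + 281/240*e125 - 3101/48*e134 + 179/180*e135 - 1729/720*e145 - 101/8*e234 + 65/12*e235 + 349/60*e245 + 321/20*e345


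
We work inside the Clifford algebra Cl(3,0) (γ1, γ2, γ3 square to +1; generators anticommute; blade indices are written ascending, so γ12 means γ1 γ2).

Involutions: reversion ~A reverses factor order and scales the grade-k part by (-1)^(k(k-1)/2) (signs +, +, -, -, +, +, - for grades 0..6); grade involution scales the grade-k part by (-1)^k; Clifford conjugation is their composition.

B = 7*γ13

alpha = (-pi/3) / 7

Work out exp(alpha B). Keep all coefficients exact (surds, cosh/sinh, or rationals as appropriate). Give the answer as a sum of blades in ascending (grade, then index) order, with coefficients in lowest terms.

B^2 = (7)^2*(γ13)^2 = 49*(-1) = -49 (a basis 2-blade squares to minus the product of its generators' squares).
B^2 = -49 — the series telescopes trigonometrically here: l = 7, alpha*l = -pi/3, so exp(alpha B) = cos(-pi/3) + (sin(-pi/3)/7)*B = 1/2 + (-sqrt(3)/14)*B.
Answer: 1/2 - sqrt(3)/2*γ13


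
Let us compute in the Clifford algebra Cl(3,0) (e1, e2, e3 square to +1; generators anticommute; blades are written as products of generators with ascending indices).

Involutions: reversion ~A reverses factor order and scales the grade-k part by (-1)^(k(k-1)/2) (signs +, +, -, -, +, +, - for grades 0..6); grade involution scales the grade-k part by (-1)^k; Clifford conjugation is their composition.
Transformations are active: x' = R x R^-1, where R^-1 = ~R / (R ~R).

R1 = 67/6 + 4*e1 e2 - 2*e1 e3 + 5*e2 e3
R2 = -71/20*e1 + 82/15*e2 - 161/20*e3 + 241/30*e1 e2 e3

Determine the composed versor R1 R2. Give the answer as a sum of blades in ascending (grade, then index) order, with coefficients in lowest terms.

Distribute over the terms of R1 (each basis-blade product reordered to ascending indices, repeated generators contracted through their squares):
(67/6) R2 = -4757/120*e1 + 2747/45*e2 - 10787/120*e3 + 16147/180*e1 e2 e3
(4*e1 e2) R2 = 328/15*e1 + 71/5*e2 - 482/15*e3 - 161/5*e1 e2 e3
(-2*e1 e3) R2 = 161/10*e1 - 241/15*e2 - 71/10*e3 + 164/15*e1 e2 e3
(5*e2 e3) R2 = -241/6*e1 - 161/4*e2 - 82/3*e3 - 71/4*e1 e2 e3
Summing the partial products and collecting blades:
Answer: -5021/120*e1 + 3407/180*e2 - 3755/24*e3 + 2281/45*e1 e2 e3


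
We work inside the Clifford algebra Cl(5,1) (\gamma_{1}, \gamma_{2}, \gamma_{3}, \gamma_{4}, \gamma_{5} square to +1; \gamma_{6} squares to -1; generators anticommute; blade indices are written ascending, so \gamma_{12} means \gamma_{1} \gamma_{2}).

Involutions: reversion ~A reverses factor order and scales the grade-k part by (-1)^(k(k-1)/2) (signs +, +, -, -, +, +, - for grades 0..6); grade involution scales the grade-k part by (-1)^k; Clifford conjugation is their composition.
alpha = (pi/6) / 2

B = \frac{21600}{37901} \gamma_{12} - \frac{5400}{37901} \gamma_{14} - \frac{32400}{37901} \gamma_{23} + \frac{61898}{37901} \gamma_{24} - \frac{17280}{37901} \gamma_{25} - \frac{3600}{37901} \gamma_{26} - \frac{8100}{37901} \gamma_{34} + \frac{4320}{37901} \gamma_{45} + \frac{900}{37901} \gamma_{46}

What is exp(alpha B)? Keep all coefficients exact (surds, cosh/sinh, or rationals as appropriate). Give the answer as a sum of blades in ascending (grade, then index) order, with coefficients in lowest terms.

B^2 term by term: the squares give (\frac{21600}{37901})^2*(\gamma_{12})^2 + (-\frac{5400}{37901})^2*(\gamma_{14})^2 + (-\frac{32400}{37901})^2*(\gamma_{23})^2 + (\frac{61898}{37901})^2*(\gamma_{24})^2 + (-\frac{17280}{37901})^2*(\gamma_{25})^2 + (-\frac{3600}{37901})^2*(\gamma_{26})^2 + (-\frac{8100}{37901})^2*(\gamma_{34})^2 + (\frac{4320}{37901})^2*(\gamma_{45})^2 + (\frac{900}{37901})^2*(\gamma_{46})^2 = \frac{466560000}{1436485801}*(-1) + \frac{29160000}{1436485801}*(-1) + \frac{1049760000}{1436485801}*(-1) + \frac{3831362404}{1436485801}*(-1) + \frac{298598400}{1436485801}*(-1) + \frac{12960000}{1436485801}*(+1) + \frac{65610000}{1436485801}*(-1) + \frac{18662400}{1436485801}*(-1) + \frac{810000}{1436485801}*(+1) = -4 (each basis 2-blade squares to minus the product of its generators' squares); cross terms between blades sharing an index anticommute and cancel; the commuting (index-disjoint) pairs give grade-4 terms 2*c*c'*(blade product), which cancel blade by blade — \gamma_{1234}: -\frac{349920000}{1436485801} + \frac{349920000}{1436485801} = 0; \gamma_{1245}: \frac{186624000}{1436485801} - \frac{186624000}{1436485801} = 0; \gamma_{1246}: \frac{38880000}{1436485801} - \frac{38880000}{1436485801} = 0; \gamma_{2345}: -\frac{279936000}{1436485801} + \frac{279936000}{1436485801} = 0; \gamma_{2346}: -\frac{58320000}{1436485801} + \frac{58320000}{1436485801} = 0; \gamma_{2456}: \frac{31104000}{1436485801} - \frac{31104000}{1436485801} = 0 — confirming B is simple. So B^2 = -4.
B^2 = -4 — the negative square puts this in the circular regime; l = 2, alpha*l = \frac{\pi}{6}, so exp(alpha B) = cos(\frac{\pi}{6}) + (sin(\frac{\pi}{6})/2)*B = \frac{\sqrt{3}}{2} + (\frac{1}{4})*B.
Answer: \frac{\sqrt{3}}{2} + \frac{5400}{37901} \gamma_{12} - \frac{1350}{37901} \gamma_{14} - \frac{8100}{37901} \gamma_{23} + \frac{30949}{75802} \gamma_{24} - \frac{4320}{37901} \gamma_{25} - \frac{900}{37901} \gamma_{26} - \frac{2025}{37901} \gamma_{34} + \frac{1080}{37901} \gamma_{45} + \frac{225}{37901} \gamma_{46}


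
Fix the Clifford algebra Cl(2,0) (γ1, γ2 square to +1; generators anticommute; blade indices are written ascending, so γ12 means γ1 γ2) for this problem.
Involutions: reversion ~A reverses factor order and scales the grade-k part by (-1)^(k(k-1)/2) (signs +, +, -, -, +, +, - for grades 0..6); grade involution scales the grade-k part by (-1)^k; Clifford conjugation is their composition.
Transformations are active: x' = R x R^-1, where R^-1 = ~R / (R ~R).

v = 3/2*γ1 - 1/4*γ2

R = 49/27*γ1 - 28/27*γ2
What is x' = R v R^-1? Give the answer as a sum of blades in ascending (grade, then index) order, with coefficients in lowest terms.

~R = 49/27*γ1 - 28/27*γ2, and R ~R = 3185/729, so R^-1 = ~R / (3185/729).
R v = 161/54 + 119/108*γ12
Answer: 127/130*γ1 - 303/260*γ2


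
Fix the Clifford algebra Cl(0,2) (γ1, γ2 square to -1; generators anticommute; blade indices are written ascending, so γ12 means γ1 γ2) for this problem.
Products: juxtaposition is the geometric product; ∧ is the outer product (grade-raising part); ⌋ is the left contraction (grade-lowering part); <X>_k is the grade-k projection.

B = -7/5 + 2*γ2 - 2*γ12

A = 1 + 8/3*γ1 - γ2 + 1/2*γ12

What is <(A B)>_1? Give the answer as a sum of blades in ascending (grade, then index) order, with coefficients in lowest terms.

step 1: 8/5 - 41/15*γ1 + 131/15*γ2 + 79/30*γ12
step 2: -41/15*γ1 + 131/15*γ2
Answer: -41/15*γ1 + 131/15*γ2


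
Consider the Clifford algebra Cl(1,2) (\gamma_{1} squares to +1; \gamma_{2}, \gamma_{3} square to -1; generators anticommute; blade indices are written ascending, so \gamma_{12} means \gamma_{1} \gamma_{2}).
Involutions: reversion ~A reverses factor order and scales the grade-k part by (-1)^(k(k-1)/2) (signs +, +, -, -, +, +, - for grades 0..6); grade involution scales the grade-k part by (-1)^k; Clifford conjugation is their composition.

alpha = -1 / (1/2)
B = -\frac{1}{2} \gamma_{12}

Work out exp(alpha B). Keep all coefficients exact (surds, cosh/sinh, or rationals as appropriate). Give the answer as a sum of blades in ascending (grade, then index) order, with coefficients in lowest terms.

B^2 = (-\frac{1}{2})^2*(\gamma_{12})^2 = \frac{1}{4}*(+1) = \frac{1}{4} (a basis 2-blade squares to minus the product of its generators' squares).
B^2 = \frac{1}{4} — the series telescopes hyperbolically here: l = \frac{1}{2}, alpha*l = -1, so exp(alpha B) = cosh(-1) + (sinh(-1)/(\frac{1}{2}))*B = \cosh{\left(1 \right)} + (- 2 \sinh{\left(1 \right)})*B.
Answer: \cosh{\left(1 \right)} + \sinh{\left(1 \right)} \gamma_{12}


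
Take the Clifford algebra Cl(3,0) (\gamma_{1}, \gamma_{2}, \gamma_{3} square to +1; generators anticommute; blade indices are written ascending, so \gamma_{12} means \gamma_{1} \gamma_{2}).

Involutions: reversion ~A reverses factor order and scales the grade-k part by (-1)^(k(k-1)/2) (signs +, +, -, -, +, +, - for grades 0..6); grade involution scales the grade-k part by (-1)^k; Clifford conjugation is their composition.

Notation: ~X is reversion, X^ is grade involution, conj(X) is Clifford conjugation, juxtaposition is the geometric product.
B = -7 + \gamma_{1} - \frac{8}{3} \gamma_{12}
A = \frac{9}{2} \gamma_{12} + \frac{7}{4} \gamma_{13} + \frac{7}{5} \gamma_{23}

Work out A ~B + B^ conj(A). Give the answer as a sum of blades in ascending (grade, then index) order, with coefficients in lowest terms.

first term: -12 - \frac{9}{2} \gamma_{2} - \frac{7}{4} \gamma_{3} - \frac{63}{2} \gamma_{12} - \frac{959}{60} \gamma_{13} - \frac{77}{15} \gamma_{23} + \frac{7}{5} \gamma_{123}
second term: -12 + \frac{9}{2} \gamma_{2} + \frac{7}{4} \gamma_{3} + \frac{63}{2} \gamma_{12} + \frac{959}{60} \gamma_{13} + \frac{77}{15} \gamma_{23} + \frac{7}{5} \gamma_{123}
Answer: -24 + \frac{14}{5} \gamma_{123}


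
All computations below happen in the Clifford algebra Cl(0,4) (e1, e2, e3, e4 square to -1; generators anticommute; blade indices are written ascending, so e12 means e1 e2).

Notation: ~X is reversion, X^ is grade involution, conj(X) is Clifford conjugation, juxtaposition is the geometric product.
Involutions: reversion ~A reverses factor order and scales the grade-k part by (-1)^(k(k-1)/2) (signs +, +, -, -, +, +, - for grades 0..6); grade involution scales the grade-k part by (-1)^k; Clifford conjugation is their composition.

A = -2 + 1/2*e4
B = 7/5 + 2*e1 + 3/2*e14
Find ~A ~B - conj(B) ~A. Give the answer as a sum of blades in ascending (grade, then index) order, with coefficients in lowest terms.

first term: -14/5 - 19/4*e1 + 7/10*e4 + 2*e14
second term: -14/5 + 19/4*e1 + 7/10*e4 + 2*e14
Answer: -19/2*e1


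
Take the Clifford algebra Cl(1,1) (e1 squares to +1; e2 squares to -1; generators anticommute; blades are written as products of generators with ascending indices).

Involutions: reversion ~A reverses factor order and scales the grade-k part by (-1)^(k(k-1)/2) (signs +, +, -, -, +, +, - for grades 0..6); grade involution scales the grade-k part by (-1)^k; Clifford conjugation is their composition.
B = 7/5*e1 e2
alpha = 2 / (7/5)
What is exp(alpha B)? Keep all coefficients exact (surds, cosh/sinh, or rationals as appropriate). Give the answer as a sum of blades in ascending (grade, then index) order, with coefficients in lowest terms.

B^2 = (7/5)^2*(e1 e2)^2 = 49/25*(+1) = 49/25 (a basis 2-blade squares to minus the product of its generators' squares).
B^2 = 49/25 — the series telescopes hyperbolically here: l = 7/5, alpha*l = 2, so exp(alpha B) = cosh(2) + (sinh(2)/(7/5))*B = cosh(2) + (5*sinh(2)/7)*B.
Answer: cosh(2) + sinh(2)*e1 e2


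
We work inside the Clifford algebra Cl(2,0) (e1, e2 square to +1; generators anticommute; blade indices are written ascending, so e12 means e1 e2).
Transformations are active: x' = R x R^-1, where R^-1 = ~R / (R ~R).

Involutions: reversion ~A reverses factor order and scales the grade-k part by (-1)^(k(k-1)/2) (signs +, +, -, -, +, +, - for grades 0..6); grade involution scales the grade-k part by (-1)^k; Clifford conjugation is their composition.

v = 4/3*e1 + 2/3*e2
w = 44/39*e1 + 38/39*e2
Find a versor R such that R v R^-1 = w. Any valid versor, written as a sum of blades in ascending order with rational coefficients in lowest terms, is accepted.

Sketch: the shared square 20/9 makes R = v + w = 32/13*e1 + 64/39*e2 the natural versor; its sandwich fixes that direction, negates (v - w)/2, and sends v to w.
Answer: 32/13*e1 + 64/39*e2


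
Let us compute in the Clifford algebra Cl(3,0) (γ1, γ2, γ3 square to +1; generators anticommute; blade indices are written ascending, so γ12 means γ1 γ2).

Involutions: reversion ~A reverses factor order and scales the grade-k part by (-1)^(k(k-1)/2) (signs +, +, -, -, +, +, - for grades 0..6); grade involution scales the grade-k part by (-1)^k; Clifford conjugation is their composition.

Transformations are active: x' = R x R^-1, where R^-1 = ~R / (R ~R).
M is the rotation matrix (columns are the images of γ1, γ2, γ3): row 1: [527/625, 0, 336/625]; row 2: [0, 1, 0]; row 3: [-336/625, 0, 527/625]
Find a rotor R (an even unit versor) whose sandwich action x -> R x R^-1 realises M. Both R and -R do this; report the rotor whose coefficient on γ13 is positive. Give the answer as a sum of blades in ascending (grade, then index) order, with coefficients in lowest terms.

Method: write R = a + b12*γ12 + b13*γ13 + b23*γ23 with a^2 + b12^2 + b13^2 + b23^2 = 1 (so R^-1 = ~R). Expanding the columns R e_j ~R gives tr M = 4a^2 - 1 and, from the antisymmetric part, M21 - M12 = -4a*b12, M13 - M31 = 4a*b13, M32 - M23 = -4a*b23.
Here tr M = 1679/625, so a^2 = (1 + tr M)/4 = 576/625 and a = ±24/25. Taking a = 24/25: M21 - M12 = 0, M13 - M31 = 672/625, M32 - M23 = 0, giving b12 = 0, b13 = 7/25, b23 = 0, i.e. R = 24/25 + 7/25*γ13.
Its γ13 coefficient is already positive.
Answer: 24/25 + 7/25*γ13. Sheet selection: the two-to-one cover makes ±R indistinguishable at the matrix level (trace 1679/625), so uniqueness comes from the required sign on γ13.


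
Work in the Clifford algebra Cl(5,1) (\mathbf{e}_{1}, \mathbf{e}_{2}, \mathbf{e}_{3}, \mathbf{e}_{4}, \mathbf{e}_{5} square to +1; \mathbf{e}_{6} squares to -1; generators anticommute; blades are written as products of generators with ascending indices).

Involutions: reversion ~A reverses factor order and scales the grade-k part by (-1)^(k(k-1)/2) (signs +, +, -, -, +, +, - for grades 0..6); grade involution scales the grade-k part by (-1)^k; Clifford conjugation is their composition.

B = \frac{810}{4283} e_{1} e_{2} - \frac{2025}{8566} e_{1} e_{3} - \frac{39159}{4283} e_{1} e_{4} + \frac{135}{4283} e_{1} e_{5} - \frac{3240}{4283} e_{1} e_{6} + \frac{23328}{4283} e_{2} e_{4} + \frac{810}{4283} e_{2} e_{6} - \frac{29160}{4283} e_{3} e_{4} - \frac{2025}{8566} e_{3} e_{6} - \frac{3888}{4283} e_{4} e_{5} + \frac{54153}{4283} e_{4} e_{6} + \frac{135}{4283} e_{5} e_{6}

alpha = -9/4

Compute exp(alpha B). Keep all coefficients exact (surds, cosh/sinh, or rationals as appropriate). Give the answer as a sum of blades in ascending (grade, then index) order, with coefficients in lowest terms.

B^2 term by term: the squares give (\frac{810}{4283})^2*(e_{1} e_{2})^2 + (-\frac{2025}{8566})^2*(e_{1} e_{3})^2 + (-\frac{39159}{4283})^2*(e_{1} e_{4})^2 + (\frac{135}{4283})^2*(e_{1} e_{5})^2 + (-\frac{3240}{4283})^2*(e_{1} e_{6})^2 + (\frac{23328}{4283})^2*(e_{2} e_{4})^2 + (\frac{810}{4283})^2*(e_{2} e_{6})^2 + (-\frac{29160}{4283})^2*(e_{3} e_{4})^2 + (-\frac{2025}{8566})^2*(e_{3} e_{6})^2 + (-\frac{3888}{4283})^2*(e_{4} e_{5})^2 + (\frac{54153}{4283})^2*(e_{4} e_{6})^2 + (\frac{135}{4283})^2*(e_{5} e_{6})^2 = \frac{656100}{18344089}*(-1) + \frac{4100625}{73376356}*(-1) + \frac{1533427281}{18344089}*(-1) + \frac{18225}{18344089}*(-1) + \frac{10497600}{18344089}*(+1) + \frac{544195584}{18344089}*(-1) + \frac{656100}{18344089}*(+1) + \frac{850305600}{18344089}*(-1) + \frac{4100625}{73376356}*(+1) + \frac{15116544}{18344089}*(-1) + \frac{2932547409}{18344089}*(+1) + \frac{18225}{18344089}*(+1) = 0 (each basis 2-blade squares to minus the product of its generators' squares); cross terms between blades sharing an index anticommute and cancel; the commuting (index-disjoint) pairs give grade-4 terms 2*c*c'*(blade product), which cancel blade by blade — e_{1} e_{2} e_{3} e_{4}: -\frac{47239200}{18344089} + \frac{47239200}{18344089} = 0; e_{1} e_{2} e_{3} e_{6}: -\frac{1640250}{18344089} + \frac{1640250}{18344089} = 0; e_{1} e_{2} e_{4} e_{5}: -\frac{6298560}{18344089} + \frac{6298560}{18344089} = 0; e_{1} e_{2} e_{4} e_{6}: \frac{87727860}{18344089} + \frac{63437580}{18344089} - \frac{151165440}{18344089} = 0; e_{1} e_{2} e_{5} e_{6}: \frac{218700}{18344089} - \frac{218700}{18344089} = 0; e_{1} e_{3} e_{4} e_{5}: \frac{7873200}{18344089} - \frac{7873200}{18344089} = 0; e_{1} e_{3} e_{4} e_{6}: -\frac{109659825}{18344089} - \frac{79296975}{18344089} + \frac{188956800}{18344089} = 0; e_{1} e_{3} e_{5} e_{6}: -\frac{273375}{18344089} + \frac{273375}{18344089} = 0; e_{1} e_{4} e_{5} e_{6}: -\frac{10572930}{18344089} - \frac{14621310}{18344089} + \frac{25194240}{18344089} = 0; e_{2} e_{3} e_{4} e_{6}: \frac{47239200}{18344089} - \frac{47239200}{18344089} = 0; e_{2} e_{4} e_{5} e_{6}: \frac{6298560}{18344089} - \frac{6298560}{18344089} = 0; e_{3} e_{4} e_{5} e_{6}: -\frac{7873200}{18344089} + \frac{7873200}{18344089} = 0 — confirming B is simple. So B^2 = 0.
B^2 = 0, so the series truncates immediately: exp(alpha B) = 1 + alpha B (parabolic case).
Answer: 1 - \frac{3645}{8566} e_{1} e_{2} + \frac{18225}{34264} e_{1} e_{3} + \frac{352431}{17132} e_{1} e_{4} - \frac{1215}{17132} e_{1} e_{5} + \frac{7290}{4283} e_{1} e_{6} - \frac{52488}{4283} e_{2} e_{4} - \frac{3645}{8566} e_{2} e_{6} + \frac{65610}{4283} e_{3} e_{4} + \frac{18225}{34264} e_{3} e_{6} + \frac{8748}{4283} e_{4} e_{5} - \frac{487377}{17132} e_{4} e_{6} - \frac{1215}{17132} e_{5} e_{6}


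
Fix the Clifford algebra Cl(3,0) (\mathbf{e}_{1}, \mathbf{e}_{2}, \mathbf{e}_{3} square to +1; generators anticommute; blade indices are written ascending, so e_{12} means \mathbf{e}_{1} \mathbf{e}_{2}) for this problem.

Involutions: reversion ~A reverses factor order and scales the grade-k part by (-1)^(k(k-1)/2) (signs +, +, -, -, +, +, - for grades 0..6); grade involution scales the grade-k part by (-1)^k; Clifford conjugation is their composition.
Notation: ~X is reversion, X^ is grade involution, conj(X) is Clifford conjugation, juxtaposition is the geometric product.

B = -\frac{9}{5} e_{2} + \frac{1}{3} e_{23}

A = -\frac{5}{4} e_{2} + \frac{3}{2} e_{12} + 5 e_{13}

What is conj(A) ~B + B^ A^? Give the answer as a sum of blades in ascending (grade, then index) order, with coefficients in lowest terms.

first term: -\frac{9}{4} + \frac{27}{10} e_{1} - \frac{5}{12} e_{3} - \frac{5}{3} e_{12} + \frac{1}{2} e_{13} - 9 e_{123}
second term: \frac{9}{4} - \frac{27}{10} e_{1} - \frac{5}{12} e_{3} + \frac{5}{3} e_{12} - \frac{1}{2} e_{13} - 9 e_{123}
Answer: -\frac{5}{6} e_{3} - 18 e_{123}
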